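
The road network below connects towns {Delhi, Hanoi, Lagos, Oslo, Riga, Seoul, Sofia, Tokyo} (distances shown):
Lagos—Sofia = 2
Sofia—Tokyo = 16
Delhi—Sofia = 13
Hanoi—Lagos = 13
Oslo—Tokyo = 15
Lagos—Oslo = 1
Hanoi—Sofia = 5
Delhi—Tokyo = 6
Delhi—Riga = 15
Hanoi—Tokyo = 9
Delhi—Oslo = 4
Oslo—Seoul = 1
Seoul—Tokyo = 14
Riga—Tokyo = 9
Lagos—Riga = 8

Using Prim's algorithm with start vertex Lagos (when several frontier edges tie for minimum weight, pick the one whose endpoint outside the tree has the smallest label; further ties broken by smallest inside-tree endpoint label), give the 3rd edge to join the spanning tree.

Lagos-Sofia

Grow the tree from Lagos using Prim:
Step 1: cheapest edge leaving the tree is Lagos—Oslo (1); add Oslo.
Step 2: cheapest edge leaving the tree is Oslo—Seoul (1); add Seoul.
Step 3: cheapest edge leaving the tree is Lagos—Sofia (2); add Sofia.
Step 4: cheapest edge leaving the tree is Delhi—Oslo (4); add Delhi.
Step 5: cheapest edge leaving the tree is Hanoi—Sofia (5); add Hanoi.
Step 6: cheapest edge leaving the tree is Delhi—Tokyo (6); add Tokyo.
Step 7: cheapest edge leaving the tree is Lagos—Riga (8); add Riga.
The 3rd edge added is Lagos—Sofia.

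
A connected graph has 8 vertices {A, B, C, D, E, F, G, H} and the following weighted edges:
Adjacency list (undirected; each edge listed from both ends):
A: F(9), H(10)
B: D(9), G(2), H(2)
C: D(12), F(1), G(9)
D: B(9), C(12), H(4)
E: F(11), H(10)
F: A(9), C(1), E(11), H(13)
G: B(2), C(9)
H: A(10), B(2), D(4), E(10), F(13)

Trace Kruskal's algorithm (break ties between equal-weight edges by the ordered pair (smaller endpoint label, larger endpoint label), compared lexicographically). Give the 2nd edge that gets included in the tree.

B-G

Kruskal's algorithm — process edges by increasing weight (ties by edge label):
C–F (1): add — endpoints in different components.
B–G (2): add — endpoints in different components.
B–H (2): add — endpoints in different components.
D–H (4): add — endpoints in different components.
A–F (9): add — endpoints in different components.
B–D (9): skip — B and D already connected.
C–G (9): add — endpoints in different components.
A–H (10): skip — A and H already connected.
E–H (10): add — endpoints in different components.
The 2nd edge added is B–G.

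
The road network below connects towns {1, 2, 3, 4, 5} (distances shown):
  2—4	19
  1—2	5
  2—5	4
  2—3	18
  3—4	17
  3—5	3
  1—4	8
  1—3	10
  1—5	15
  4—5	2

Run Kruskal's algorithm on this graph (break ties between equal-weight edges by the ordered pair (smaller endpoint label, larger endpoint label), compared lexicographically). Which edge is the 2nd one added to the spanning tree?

3-5

Kruskal: consider edges lightest-first.
4—5 (2): add — endpoints in different components.
3—5 (3): add — endpoints in different components.
2—5 (4): add — endpoints in different components.
1—2 (5): add — endpoints in different components.
The 2nd edge added is 3—5.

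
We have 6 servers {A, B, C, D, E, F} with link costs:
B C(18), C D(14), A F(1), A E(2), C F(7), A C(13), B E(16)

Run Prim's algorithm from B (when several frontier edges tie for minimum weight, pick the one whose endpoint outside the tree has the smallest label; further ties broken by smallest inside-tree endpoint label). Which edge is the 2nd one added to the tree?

Prim, starting at B.
Step 1: frontier [B E 16, B C 18] → take B E (16); add E.
Step 2: frontier [B C 18, A E 2] → take A E (2); add A.
Step 3: frontier [A F 1, A C 13, B C 18] → take A F (1); add F.
Step 4: frontier [A C 13, B C 18, C F 7] → take C F (7); add C.
Step 5: frontier [C D 14] → take C D (14); add D.
The 2nd edge added is A E.

A-E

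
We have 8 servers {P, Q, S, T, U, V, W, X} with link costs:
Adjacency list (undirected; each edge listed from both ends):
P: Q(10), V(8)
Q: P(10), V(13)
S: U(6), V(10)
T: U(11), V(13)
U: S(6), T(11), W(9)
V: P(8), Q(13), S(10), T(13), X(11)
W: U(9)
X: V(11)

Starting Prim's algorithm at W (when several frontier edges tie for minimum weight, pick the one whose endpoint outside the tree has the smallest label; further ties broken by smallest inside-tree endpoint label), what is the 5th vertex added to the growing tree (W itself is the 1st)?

P

Prim's algorithm from W:
Step 1: frontier [U W 9] → take U W (9); add U.
Step 2: frontier [S U 6, T U 11] → take S U (6); add S.
Step 3: frontier [S V 10, T U 11] → take S V (10); add V.
Step 4: frontier [T U 11, P V 8, V X 11, Q V 13, T V 13] → take P V (8); add P.
Step 5: frontier [P Q 10, T U 11, V X 11, Q V 13, T V 13] → take P Q (10); add Q.
Step 6: frontier [T U 11, V X 11, T V 13] → take T U (11); add T.
Step 7: frontier [V X 11] → take V X (11); add X.
Vertex order: W, U, S, V, P, Q, T, X. The 5th vertex is P.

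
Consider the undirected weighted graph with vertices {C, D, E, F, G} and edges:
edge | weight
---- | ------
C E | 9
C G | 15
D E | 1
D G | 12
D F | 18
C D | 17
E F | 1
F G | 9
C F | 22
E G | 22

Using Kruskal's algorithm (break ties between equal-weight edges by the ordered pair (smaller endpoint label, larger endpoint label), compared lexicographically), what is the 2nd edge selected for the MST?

Sort edges by weight, then run Kruskal:
D E (1): add. Components now {C} {D,E} {F} {G}
E F (1): add. Components now {C} {D,E,F} {G}
C E (9): add. Components now {C,D,E,F} {G}
F G (9): add. Components now {C,D,E,F,G}
The 2nd edge added is E F.

E-F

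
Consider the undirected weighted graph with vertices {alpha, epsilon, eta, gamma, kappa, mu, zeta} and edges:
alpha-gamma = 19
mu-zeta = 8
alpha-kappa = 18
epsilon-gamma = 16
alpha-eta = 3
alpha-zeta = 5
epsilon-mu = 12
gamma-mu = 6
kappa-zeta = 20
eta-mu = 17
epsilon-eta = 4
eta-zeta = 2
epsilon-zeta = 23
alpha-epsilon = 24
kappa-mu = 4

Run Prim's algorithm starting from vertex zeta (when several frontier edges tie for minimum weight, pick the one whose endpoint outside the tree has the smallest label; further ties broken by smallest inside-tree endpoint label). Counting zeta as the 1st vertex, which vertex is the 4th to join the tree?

epsilon

Grow the tree from zeta using Prim:
Step 1: cheapest edge leaving the tree is eta-zeta (2); add eta.
Step 2: cheapest edge leaving the tree is alpha-eta (3); add alpha.
Step 3: cheapest edge leaving the tree is epsilon-eta (4); add epsilon.
Step 4: cheapest edge leaving the tree is mu-zeta (8); add mu.
Step 5: cheapest edge leaving the tree is kappa-mu (4); add kappa.
Step 6: cheapest edge leaving the tree is gamma-mu (6); add gamma.
Vertex order: zeta, eta, alpha, epsilon, mu, kappa, gamma. The 4th vertex is epsilon.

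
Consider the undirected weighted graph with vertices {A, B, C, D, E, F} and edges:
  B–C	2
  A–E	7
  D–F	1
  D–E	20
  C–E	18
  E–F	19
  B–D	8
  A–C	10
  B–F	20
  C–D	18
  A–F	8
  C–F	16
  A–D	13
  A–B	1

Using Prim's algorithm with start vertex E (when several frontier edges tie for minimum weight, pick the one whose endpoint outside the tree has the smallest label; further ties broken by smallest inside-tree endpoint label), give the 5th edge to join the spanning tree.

Prim, starting at E.
Step 1: cheapest edge leaving the tree is A–E (7); add A.
Step 2: cheapest edge leaving the tree is A–B (1); add B.
Step 3: cheapest edge leaving the tree is B–C (2); add C.
Step 4: cheapest edge leaving the tree is B–D (8); add D.
Step 5: cheapest edge leaving the tree is D–F (1); add F.
The 5th edge added is D–F.

D-F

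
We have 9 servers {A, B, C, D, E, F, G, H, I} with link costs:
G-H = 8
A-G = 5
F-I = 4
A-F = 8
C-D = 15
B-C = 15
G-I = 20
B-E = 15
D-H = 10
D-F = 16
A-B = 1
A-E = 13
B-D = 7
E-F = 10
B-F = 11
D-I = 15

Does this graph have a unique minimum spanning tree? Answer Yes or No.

Kruskal's algorithm — process edges by increasing weight (ties by edge label):
A-B (1): add — endpoints in different components.
F-I (4): add — endpoints in different components.
A-G (5): add — endpoints in different components.
B-D (7): add — endpoints in different components.
A-F (8): add — endpoints in different components.
G-H (8): add — endpoints in different components.
D-H (10): skip — D and H already connected.
E-F (10): add — endpoints in different components.
B-F (11): skip — B and F already connected.
A-E (13): skip — A and E already connected.
B-C (15): add — endpoints in different components.
Non-tree edge C-D has weight 15, equal to the heaviest edge on its tree cycle — swapping gives another MST of the same weight. Not unique.

No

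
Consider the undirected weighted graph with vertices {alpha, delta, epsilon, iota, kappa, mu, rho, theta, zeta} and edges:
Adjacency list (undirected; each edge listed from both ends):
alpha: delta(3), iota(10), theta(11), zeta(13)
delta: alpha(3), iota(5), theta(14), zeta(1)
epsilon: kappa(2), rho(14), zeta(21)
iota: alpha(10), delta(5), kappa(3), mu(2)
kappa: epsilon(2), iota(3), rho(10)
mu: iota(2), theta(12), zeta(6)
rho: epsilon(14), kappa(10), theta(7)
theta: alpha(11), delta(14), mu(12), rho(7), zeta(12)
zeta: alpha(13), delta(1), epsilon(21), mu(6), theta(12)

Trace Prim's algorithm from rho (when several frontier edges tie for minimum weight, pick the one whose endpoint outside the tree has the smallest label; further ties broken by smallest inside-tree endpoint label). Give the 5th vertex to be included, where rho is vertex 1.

Prim's algorithm from rho:
Step 1: cheapest edge leaving the tree is rho-theta (7); add theta.
Step 2: cheapest edge leaving the tree is kappa-rho (10); add kappa.
Step 3: cheapest edge leaving the tree is epsilon-kappa (2); add epsilon.
Step 4: cheapest edge leaving the tree is iota-kappa (3); add iota.
Step 5: cheapest edge leaving the tree is iota-mu (2); add mu.
Step 6: cheapest edge leaving the tree is delta-iota (5); add delta.
Step 7: cheapest edge leaving the tree is delta-zeta (1); add zeta.
Step 8: cheapest edge leaving the tree is alpha-delta (3); add alpha.
Vertex order: rho, theta, kappa, epsilon, iota, mu, delta, zeta, alpha. The 5th vertex is iota.

iota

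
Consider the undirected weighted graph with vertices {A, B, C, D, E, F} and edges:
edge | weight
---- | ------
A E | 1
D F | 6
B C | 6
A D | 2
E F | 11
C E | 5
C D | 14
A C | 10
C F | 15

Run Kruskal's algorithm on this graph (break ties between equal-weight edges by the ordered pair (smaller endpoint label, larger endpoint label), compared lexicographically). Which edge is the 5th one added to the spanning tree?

D-F

Kruskal: consider edges lightest-first.
A E (1): add — endpoints in different components.
A D (2): add — endpoints in different components.
C E (5): add — endpoints in different components.
B C (6): add — endpoints in different components.
D F (6): add — endpoints in different components.
The 5th edge added is D F.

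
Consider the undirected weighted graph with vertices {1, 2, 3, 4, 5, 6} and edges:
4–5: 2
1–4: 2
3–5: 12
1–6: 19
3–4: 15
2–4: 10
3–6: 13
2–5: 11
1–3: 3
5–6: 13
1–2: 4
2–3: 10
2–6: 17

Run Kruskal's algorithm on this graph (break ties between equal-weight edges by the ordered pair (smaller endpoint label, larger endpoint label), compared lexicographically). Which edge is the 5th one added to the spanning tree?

3-6

Sort edges by weight, then run Kruskal:
1–4 (2): add — endpoints in different components.
4–5 (2): add — endpoints in different components.
1–3 (3): add — endpoints in different components.
1–2 (4): add — endpoints in different components.
2–3 (10): skip — 2 and 3 already connected.
2–4 (10): skip — 2 and 4 already connected.
2–5 (11): skip — 2 and 5 already connected.
3–5 (12): skip — 3 and 5 already connected.
3–6 (13): add — endpoints in different components.
The 5th edge added is 3–6.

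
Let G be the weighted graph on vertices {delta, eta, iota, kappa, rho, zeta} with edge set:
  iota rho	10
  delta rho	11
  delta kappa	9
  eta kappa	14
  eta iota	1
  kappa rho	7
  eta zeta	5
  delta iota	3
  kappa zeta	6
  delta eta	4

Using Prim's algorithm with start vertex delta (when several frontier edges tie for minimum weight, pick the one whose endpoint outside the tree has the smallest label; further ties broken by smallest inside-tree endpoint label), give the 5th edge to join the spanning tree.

kappa-rho

Grow the tree from delta using Prim:
Step 1: cheapest edge leaving the tree is delta iota (3); add iota.
Step 2: cheapest edge leaving the tree is eta iota (1); add eta.
Step 3: cheapest edge leaving the tree is eta zeta (5); add zeta.
Step 4: cheapest edge leaving the tree is kappa zeta (6); add kappa.
Step 5: cheapest edge leaving the tree is kappa rho (7); add rho.
The 5th edge added is kappa rho.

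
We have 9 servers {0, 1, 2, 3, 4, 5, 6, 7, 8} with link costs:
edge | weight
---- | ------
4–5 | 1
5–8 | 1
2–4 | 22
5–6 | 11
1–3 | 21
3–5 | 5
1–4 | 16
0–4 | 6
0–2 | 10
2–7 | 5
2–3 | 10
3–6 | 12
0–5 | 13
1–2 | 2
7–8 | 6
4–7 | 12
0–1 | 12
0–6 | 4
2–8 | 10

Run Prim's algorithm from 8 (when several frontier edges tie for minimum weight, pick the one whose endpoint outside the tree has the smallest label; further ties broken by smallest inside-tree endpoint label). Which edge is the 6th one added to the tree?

Grow the tree from 8 using Prim:
Step 1: cheapest edge leaving the tree is 5–8 (1); add 5.
Step 2: cheapest edge leaving the tree is 4–5 (1); add 4.
Step 3: cheapest edge leaving the tree is 3–5 (5); add 3.
Step 4: cheapest edge leaving the tree is 0–4 (6); add 0.
Step 5: cheapest edge leaving the tree is 0–6 (4); add 6.
Step 6: cheapest edge leaving the tree is 7–8 (6); add 7.
Step 7: cheapest edge leaving the tree is 2–7 (5); add 2.
Step 8: cheapest edge leaving the tree is 1–2 (2); add 1.
The 6th edge added is 7–8.

7-8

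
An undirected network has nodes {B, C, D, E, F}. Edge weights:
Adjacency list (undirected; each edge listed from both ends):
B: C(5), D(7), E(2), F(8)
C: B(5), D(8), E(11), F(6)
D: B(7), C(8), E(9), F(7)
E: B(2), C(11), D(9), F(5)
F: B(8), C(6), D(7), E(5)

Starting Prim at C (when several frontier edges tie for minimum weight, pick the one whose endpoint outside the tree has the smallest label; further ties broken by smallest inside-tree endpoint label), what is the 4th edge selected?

Prim, starting at C.
Step 1: frontier [B-C 5, C-F 6, C-D 8, C-E 11] → take B-C (5); add B.
Step 2: frontier [B-E 2, B-D 7, B-F 8, C-F 6, C-D 8, C-E 11] → take B-E (2); add E.
Step 3: frontier [B-D 7, B-F 8, C-F 6, C-D 8, E-F 5, D-E 9] → take E-F (5); add F.
Step 4: frontier [B-D 7, C-D 8, D-E 9, D-F 7] → take B-D (7); add D.
The 4th edge added is B-D.

B-D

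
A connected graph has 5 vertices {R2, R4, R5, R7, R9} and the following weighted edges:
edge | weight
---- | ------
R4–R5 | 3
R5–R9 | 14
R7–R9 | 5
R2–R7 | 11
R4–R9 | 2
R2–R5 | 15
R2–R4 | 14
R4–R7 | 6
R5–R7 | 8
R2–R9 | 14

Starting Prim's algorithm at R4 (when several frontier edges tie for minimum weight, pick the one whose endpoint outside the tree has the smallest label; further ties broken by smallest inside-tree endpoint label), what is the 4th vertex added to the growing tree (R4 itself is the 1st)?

R7

Prim's algorithm from R4:
Step 1: cheapest edge leaving the tree is R4–R9 (2); add R9.
Step 2: cheapest edge leaving the tree is R4–R5 (3); add R5.
Step 3: cheapest edge leaving the tree is R7–R9 (5); add R7.
Step 4: cheapest edge leaving the tree is R2–R7 (11); add R2.
Vertex order: R4, R9, R5, R7, R2. The 4th vertex is R7.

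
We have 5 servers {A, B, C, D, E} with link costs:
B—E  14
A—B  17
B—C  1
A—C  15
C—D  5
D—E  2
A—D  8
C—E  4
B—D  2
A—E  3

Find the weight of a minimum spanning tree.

Prim's algorithm from D:
Step 1: cheapest edge leaving the tree is B—D (2); add B.
Step 2: cheapest edge leaving the tree is B—C (1); add C.
Step 3: cheapest edge leaving the tree is D—E (2); add E.
Step 4: cheapest edge leaving the tree is A—E (3); add A.
MST edges: B—D, B—C, D—E, A—E; total weight 2+1+2+3 = 8.

8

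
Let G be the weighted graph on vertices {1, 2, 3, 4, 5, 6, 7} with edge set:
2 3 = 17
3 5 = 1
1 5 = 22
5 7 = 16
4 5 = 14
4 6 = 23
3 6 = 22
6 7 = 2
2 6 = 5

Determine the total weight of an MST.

Sort edges by weight, then run Kruskal:
3 5 (1): add. Components now {1} {2} {3,5} {4} {6} {7}
6 7 (2): add. Components now {1} {2} {3,5} {4} {6,7}
2 6 (5): add. Components now {1} {2,6,7} {3,5} {4}
4 5 (14): add. Components now {1} {2,6,7} {3,4,5}
5 7 (16): add. Components now {1} {2,3,4,5,6,7}
2 3 (17): skip — 2 and 3 already connected.
1 5 (22): add. Components now {1,2,3,4,5,6,7}
MST edges: 3 5, 6 7, 2 6, 4 5, 5 7, 1 5; total weight 1+2+5+14+16+22 = 60.

60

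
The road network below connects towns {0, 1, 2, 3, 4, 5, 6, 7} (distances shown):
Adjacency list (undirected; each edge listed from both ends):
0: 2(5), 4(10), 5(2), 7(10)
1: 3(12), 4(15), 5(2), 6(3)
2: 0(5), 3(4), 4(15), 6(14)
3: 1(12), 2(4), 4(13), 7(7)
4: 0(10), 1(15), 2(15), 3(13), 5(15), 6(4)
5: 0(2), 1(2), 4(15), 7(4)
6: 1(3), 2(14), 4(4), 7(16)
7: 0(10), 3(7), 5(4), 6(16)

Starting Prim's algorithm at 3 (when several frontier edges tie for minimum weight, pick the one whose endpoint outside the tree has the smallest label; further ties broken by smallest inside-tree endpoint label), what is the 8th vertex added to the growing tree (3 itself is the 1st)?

7

Grow the tree from 3 using Prim:
Step 1: cheapest edge leaving the tree is 2-3 (4); add 2.
Step 2: cheapest edge leaving the tree is 0-2 (5); add 0.
Step 3: cheapest edge leaving the tree is 0-5 (2); add 5.
Step 4: cheapest edge leaving the tree is 1-5 (2); add 1.
Step 5: cheapest edge leaving the tree is 1-6 (3); add 6.
Step 6: cheapest edge leaving the tree is 4-6 (4); add 4.
Step 7: cheapest edge leaving the tree is 5-7 (4); add 7.
Vertex order: 3, 2, 0, 5, 1, 6, 4, 7. The 8th vertex is 7.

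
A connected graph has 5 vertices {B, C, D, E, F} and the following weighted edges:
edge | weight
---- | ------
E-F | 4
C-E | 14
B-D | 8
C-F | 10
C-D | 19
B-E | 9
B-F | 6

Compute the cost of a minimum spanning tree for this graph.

Prim's algorithm from E:
Step 1: frontier [E-F 4, B-E 9, C-E 14] → take E-F (4); add F.
Step 2: frontier [B-E 9, C-E 14, B-F 6, C-F 10] → take B-F (6); add B.
Step 3: frontier [B-D 8, C-E 14, C-F 10] → take B-D (8); add D.
Step 4: frontier [C-D 19, C-E 14, C-F 10] → take C-F (10); add C.
MST edges: E-F, B-F, B-D, C-F; total weight 4+6+8+10 = 28.

28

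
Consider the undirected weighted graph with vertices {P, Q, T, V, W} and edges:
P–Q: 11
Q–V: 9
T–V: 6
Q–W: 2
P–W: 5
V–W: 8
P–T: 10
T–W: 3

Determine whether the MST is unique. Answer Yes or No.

Kruskal: consider edges lightest-first.
Q–W (2): add — endpoints in different components.
T–W (3): add — endpoints in different components.
P–W (5): add — endpoints in different components.
T–V (6): add — endpoints in different components.
Every non-tree edge has weight strictly greater than the heaviest edge on the tree path between its endpoints, so the MST is unique.

Yes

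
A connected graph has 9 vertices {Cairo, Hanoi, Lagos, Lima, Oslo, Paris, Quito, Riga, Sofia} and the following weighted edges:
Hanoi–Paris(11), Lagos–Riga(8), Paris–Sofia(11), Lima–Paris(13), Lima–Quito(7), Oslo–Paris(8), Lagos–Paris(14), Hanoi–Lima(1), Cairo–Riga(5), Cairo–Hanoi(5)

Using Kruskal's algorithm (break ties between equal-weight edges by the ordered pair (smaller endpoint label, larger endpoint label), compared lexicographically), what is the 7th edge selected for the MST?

Kruskal's algorithm — process edges by increasing weight (ties by edge label):
Hanoi–Lima (1): add — endpoints in different components.
Cairo–Hanoi (5): add — endpoints in different components.
Cairo–Riga (5): add — endpoints in different components.
Lima–Quito (7): add — endpoints in different components.
Lagos–Riga (8): add — endpoints in different components.
Oslo–Paris (8): add — endpoints in different components.
Hanoi–Paris (11): add — endpoints in different components.
Paris–Sofia (11): add — endpoints in different components.
The 7th edge added is Hanoi–Paris.

Hanoi-Paris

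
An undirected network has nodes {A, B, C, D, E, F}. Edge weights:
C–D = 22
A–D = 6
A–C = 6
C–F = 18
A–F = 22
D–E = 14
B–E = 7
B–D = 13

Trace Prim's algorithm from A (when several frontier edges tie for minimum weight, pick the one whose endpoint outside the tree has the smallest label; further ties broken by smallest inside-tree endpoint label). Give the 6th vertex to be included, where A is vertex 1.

F

Grow the tree from A using Prim:
Step 1: frontier [A–C 6, A–D 6, A–F 22] → take A–C (6); add C.
Step 2: frontier [A–D 6, A–F 22, C–F 18, C–D 22] → take A–D (6); add D.
Step 3: frontier [A–F 22, C–F 18, B–D 13, D–E 14] → take B–D (13); add B.
Step 4: frontier [A–F 22, B–E 7, C–F 18, D–E 14] → take B–E (7); add E.
Step 5: frontier [A–F 22, C–F 18] → take C–F (18); add F.
Vertex order: A, C, D, B, E, F. The 6th vertex is F.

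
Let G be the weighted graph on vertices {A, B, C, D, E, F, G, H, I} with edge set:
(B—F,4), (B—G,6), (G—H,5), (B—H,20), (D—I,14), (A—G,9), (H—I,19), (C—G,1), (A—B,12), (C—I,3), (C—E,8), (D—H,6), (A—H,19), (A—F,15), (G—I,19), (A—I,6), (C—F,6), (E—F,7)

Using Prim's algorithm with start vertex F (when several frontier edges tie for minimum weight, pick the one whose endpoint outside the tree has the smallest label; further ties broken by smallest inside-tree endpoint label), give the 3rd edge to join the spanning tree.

C-G

Prim's algorithm from F:
Step 1: cheapest edge leaving the tree is B—F (4); add B.
Step 2: cheapest edge leaving the tree is C—F (6); add C.
Step 3: cheapest edge leaving the tree is C—G (1); add G.
Step 4: cheapest edge leaving the tree is C—I (3); add I.
Step 5: cheapest edge leaving the tree is G—H (5); add H.
Step 6: cheapest edge leaving the tree is A—I (6); add A.
Step 7: cheapest edge leaving the tree is D—H (6); add D.
Step 8: cheapest edge leaving the tree is E—F (7); add E.
The 3rd edge added is C—G.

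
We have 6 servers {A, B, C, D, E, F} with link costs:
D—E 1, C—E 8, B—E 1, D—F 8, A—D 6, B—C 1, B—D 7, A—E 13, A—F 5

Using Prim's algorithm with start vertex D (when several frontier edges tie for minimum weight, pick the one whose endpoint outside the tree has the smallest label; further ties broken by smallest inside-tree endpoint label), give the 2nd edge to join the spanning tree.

Prim's algorithm from D:
Step 1: frontier [D—E 1, A—D 6, B—D 7, D—F 8] → take D—E (1); add E.
Step 2: frontier [A—D 6, B—D 7, D—F 8, B—E 1, C—E 8, A—E 13] → take B—E (1); add B.
Step 3: frontier [B—C 1, A—D 6, D—F 8, C—E 8, A—E 13] → take B—C (1); add C.
Step 4: frontier [A—D 6, D—F 8, A—E 13] → take A—D (6); add A.
Step 5: frontier [A—F 5, D—F 8] → take A—F (5); add F.
The 2nd edge added is B—E.

B-E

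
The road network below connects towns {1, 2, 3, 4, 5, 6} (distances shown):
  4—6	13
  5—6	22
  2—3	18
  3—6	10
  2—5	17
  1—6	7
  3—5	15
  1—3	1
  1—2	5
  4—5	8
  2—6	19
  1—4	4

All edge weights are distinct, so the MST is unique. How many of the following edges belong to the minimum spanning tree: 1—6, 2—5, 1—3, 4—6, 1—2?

3

Kruskal's algorithm — process edges by increasing weight (ties by edge label):
1—3 (1): add. Components now {1,3} {2} {4} {5} {6}
1—4 (4): add. Components now {1,3,4} {2} {5} {6}
1—2 (5): add. Components now {1,2,3,4} {5} {6}
1—6 (7): add. Components now {1,2,3,4,6} {5}
4—5 (8): add. Components now {1,2,3,4,5,6}
MST edge set: {1—3, 1—4, 1—2, 1—6, 4—5}.
Of the listed edges, {1—6, 1—3, 1—2} are in the MST → 3.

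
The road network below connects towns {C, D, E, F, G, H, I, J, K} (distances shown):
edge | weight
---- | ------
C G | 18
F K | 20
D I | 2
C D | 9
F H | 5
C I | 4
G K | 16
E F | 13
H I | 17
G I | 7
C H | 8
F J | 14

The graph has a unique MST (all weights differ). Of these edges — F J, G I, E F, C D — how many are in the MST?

3

Kruskal: consider edges lightest-first.
D I (2): add — endpoints in different components.
C I (4): add — endpoints in different components.
F H (5): add — endpoints in different components.
G I (7): add — endpoints in different components.
C H (8): add — endpoints in different components.
C D (9): skip — C and D already connected.
E F (13): add — endpoints in different components.
F J (14): add — endpoints in different components.
G K (16): add — endpoints in different components.
MST edge set: {D I, C I, F H, G I, C H, E F, F J, G K}.
Of the listed edges, {F J, G I, E F} are in the MST → 3.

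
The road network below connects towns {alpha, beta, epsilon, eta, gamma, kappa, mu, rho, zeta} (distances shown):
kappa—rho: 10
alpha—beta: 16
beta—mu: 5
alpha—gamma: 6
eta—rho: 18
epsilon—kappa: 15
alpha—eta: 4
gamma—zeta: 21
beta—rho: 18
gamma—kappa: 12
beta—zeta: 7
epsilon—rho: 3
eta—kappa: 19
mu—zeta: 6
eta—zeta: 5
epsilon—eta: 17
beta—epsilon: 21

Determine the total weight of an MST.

Kruskal: consider edges lightest-first.
epsilon—rho (3): add — endpoints in different components.
alpha—eta (4): add — endpoints in different components.
beta—mu (5): add — endpoints in different components.
eta—zeta (5): add — endpoints in different components.
alpha—gamma (6): add — endpoints in different components.
mu—zeta (6): add — endpoints in different components.
beta—zeta (7): skip — beta and zeta already connected.
kappa—rho (10): add — endpoints in different components.
gamma—kappa (12): add — endpoints in different components.
MST edges: epsilon—rho, alpha—eta, beta—mu, eta—zeta, alpha—gamma, mu—zeta, kappa—rho, gamma—kappa; total weight 3+4+5+5+6+6+10+12 = 51.

51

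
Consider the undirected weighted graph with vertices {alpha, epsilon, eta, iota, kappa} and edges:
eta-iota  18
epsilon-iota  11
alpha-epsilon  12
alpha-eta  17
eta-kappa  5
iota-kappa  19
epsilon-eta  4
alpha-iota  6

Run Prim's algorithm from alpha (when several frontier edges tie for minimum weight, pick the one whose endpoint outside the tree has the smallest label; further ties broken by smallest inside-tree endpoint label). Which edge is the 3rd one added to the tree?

Grow the tree from alpha using Prim:
Step 1: cheapest edge leaving the tree is alpha-iota (6); add iota.
Step 2: cheapest edge leaving the tree is epsilon-iota (11); add epsilon.
Step 3: cheapest edge leaving the tree is epsilon-eta (4); add eta.
Step 4: cheapest edge leaving the tree is eta-kappa (5); add kappa.
The 3rd edge added is epsilon-eta.

epsilon-eta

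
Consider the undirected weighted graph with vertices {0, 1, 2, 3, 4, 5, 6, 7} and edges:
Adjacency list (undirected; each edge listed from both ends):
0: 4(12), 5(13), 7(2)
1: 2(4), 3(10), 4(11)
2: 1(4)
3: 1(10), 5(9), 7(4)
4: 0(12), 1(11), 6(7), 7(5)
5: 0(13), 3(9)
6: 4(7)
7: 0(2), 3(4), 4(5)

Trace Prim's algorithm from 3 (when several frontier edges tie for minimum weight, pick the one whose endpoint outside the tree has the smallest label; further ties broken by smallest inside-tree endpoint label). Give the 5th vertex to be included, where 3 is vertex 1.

Grow the tree from 3 using Prim:
Step 1: cheapest edge leaving the tree is 3–7 (4); add 7.
Step 2: cheapest edge leaving the tree is 0–7 (2); add 0.
Step 3: cheapest edge leaving the tree is 4–7 (5); add 4.
Step 4: cheapest edge leaving the tree is 4–6 (7); add 6.
Step 5: cheapest edge leaving the tree is 3–5 (9); add 5.
Step 6: cheapest edge leaving the tree is 1–3 (10); add 1.
Step 7: cheapest edge leaving the tree is 1–2 (4); add 2.
Vertex order: 3, 7, 0, 4, 6, 5, 1, 2. The 5th vertex is 6.

6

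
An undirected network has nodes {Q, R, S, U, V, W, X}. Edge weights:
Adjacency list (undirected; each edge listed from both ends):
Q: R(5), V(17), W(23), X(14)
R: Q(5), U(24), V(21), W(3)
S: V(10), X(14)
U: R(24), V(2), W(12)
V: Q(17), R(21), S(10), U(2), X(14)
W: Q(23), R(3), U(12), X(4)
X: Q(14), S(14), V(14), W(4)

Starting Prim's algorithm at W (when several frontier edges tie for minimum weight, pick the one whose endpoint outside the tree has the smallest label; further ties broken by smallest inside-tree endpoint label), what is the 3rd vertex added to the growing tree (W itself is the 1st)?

X

Prim's algorithm from W:
Step 1: cheapest edge leaving the tree is R-W (3); add R.
Step 2: cheapest edge leaving the tree is W-X (4); add X.
Step 3: cheapest edge leaving the tree is Q-R (5); add Q.
Step 4: cheapest edge leaving the tree is U-W (12); add U.
Step 5: cheapest edge leaving the tree is U-V (2); add V.
Step 6: cheapest edge leaving the tree is S-V (10); add S.
Vertex order: W, R, X, Q, U, V, S. The 3rd vertex is X.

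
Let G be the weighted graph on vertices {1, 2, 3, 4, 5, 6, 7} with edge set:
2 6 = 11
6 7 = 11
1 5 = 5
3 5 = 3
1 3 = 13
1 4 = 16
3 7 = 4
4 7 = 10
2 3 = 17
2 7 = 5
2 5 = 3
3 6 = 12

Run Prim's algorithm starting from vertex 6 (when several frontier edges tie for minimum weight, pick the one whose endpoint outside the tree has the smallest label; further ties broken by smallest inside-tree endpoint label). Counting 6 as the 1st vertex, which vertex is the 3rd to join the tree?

5

Prim, starting at 6.
Step 1: frontier [2 6 11, 6 7 11, 3 6 12] → take 2 6 (11); add 2.
Step 2: frontier [2 5 3, 2 7 5, 2 3 17, 6 7 11, 3 6 12] → take 2 5 (3); add 5.
Step 3: frontier [2 7 5, 2 3 17, 3 5 3, 1 5 5, 6 7 11, 3 6 12] → take 3 5 (3); add 3.
Step 4: frontier [2 7 5, 3 7 4, 1 3 13, 1 5 5, 6 7 11] → take 3 7 (4); add 7.
Step 5: frontier [1 3 13, 1 5 5, 4 7 10] → take 1 5 (5); add 1.
Step 6: frontier [1 4 16, 4 7 10] → take 4 7 (10); add 4.
Vertex order: 6, 2, 5, 3, 7, 1, 4. The 3rd vertex is 5.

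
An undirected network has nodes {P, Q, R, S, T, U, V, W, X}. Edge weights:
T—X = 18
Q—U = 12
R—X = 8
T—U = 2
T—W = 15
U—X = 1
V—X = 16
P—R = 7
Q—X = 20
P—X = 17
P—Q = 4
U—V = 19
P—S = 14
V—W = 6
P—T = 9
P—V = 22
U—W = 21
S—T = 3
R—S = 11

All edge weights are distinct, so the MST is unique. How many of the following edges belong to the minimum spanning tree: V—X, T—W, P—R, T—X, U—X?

3

Sort edges by weight, then run Kruskal:
U—X (1): add — endpoints in different components.
T—U (2): add — endpoints in different components.
S—T (3): add — endpoints in different components.
P—Q (4): add — endpoints in different components.
V—W (6): add — endpoints in different components.
P—R (7): add — endpoints in different components.
R—X (8): add — endpoints in different components.
P—T (9): skip — T and P already connected.
R—S (11): skip — R and S already connected.
Q—U (12): skip — Q and U already connected.
P—S (14): skip — S and P already connected.
T—W (15): add — endpoints in different components.
MST edge set: {U—X, T—U, S—T, P—Q, V—W, P—R, R—X, T—W}.
Of the listed edges, {T—W, P—R, U—X} are in the MST → 3.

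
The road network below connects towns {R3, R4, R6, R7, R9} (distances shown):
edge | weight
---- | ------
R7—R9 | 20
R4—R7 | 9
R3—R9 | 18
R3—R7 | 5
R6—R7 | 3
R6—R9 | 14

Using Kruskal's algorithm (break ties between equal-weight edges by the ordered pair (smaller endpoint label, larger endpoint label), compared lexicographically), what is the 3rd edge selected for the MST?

Kruskal: consider edges lightest-first.
R6—R7 (3): add. Components now {R9} {R6,R7} {R4} {R3}
R3—R7 (5): add. Components now {R9} {R3,R6,R7} {R4}
R4—R7 (9): add. Components now {R9} {R3,R4,R6,R7}
R6—R9 (14): add. Components now {R3,R4,R6,R7,R9}
The 3rd edge added is R4—R7.

R4-R7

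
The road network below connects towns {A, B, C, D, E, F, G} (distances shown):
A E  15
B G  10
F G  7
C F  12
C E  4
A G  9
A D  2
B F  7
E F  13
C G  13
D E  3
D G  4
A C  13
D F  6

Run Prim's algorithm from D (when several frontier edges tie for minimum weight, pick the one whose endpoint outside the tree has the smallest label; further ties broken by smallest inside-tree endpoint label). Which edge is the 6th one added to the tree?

Prim's algorithm from D:
Step 1: frontier [A D 2, D E 3, D G 4, D F 6] → take A D (2); add A.
Step 2: frontier [A G 9, A C 13, A E 15, D E 3, D G 4, D F 6] → take D E (3); add E.
Step 3: frontier [A G 9, A C 13, D G 4, D F 6, C E 4, E F 13] → take C E (4); add C.
Step 4: frontier [A G 9, C F 12, C G 13, D G 4, D F 6, E F 13] → take D G (4); add G.
Step 5: frontier [C F 12, D F 6, E F 13, F G 7, B G 10] → take D F (6); add F.
Step 6: frontier [B F 7, B G 10] → take B F (7); add B.
The 6th edge added is B F.

B-F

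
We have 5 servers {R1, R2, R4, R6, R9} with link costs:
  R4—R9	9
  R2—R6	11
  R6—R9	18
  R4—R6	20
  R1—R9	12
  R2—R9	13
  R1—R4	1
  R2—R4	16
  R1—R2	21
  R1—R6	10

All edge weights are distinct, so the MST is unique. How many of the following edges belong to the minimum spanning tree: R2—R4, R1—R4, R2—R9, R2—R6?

2

Kruskal's algorithm — process edges by increasing weight (ties by edge label):
R1—R4 (1): add — endpoints in different components.
R4—R9 (9): add — endpoints in different components.
R1—R6 (10): add — endpoints in different components.
R2—R6 (11): add — endpoints in different components.
MST edge set: {R1—R4, R4—R9, R1—R6, R2—R6}.
Of the listed edges, {R1—R4, R2—R6} are in the MST → 2.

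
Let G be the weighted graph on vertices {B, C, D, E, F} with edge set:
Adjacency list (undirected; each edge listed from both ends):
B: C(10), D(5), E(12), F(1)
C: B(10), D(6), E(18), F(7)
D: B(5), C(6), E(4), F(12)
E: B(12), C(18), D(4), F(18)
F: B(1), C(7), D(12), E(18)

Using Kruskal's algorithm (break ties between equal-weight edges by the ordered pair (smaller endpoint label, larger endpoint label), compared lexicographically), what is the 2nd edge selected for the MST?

D-E

Kruskal: consider edges lightest-first.
B—F (1): add. Components now {B,F} {C} {D} {E}
D—E (4): add. Components now {B,F} {C} {D,E}
B—D (5): add. Components now {B,D,E,F} {C}
C—D (6): add. Components now {B,C,D,E,F}
The 2nd edge added is D—E.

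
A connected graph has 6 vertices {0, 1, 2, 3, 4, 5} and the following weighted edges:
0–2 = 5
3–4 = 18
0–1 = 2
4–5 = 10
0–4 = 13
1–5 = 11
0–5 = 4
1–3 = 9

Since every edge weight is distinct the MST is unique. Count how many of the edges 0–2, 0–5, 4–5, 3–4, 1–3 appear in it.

Kruskal: consider edges lightest-first.
0–1 (2): add — endpoints in different components.
0–5 (4): add — endpoints in different components.
0–2 (5): add — endpoints in different components.
1–3 (9): add — endpoints in different components.
4–5 (10): add — endpoints in different components.
MST edge set: {0–1, 0–5, 0–2, 1–3, 4–5}.
Of the listed edges, {0–2, 0–5, 4–5, 1–3} are in the MST → 4.

4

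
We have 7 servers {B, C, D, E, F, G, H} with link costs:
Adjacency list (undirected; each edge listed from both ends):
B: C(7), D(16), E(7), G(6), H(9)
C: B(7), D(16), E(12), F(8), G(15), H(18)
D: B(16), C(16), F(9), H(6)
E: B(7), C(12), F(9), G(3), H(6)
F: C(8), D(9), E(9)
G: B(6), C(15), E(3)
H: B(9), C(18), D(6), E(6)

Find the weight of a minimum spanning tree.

Kruskal's algorithm — process edges by increasing weight (ties by edge label):
E—G (3): add. Components now {B} {C} {D} {E,G} {F} {H}
B—G (6): add. Components now {B,E,G} {C} {D} {F} {H}
D—H (6): add. Components now {B,E,G} {C} {D,H} {F}
E—H (6): add. Components now {B,D,E,G,H} {C} {F}
B—C (7): add. Components now {B,C,D,E,G,H} {F}
B—E (7): skip — B and E already connected.
C—F (8): add. Components now {B,C,D,E,F,G,H}
MST edges: E—G, B—G, D—H, E—H, B—C, C—F; total weight 3+6+6+6+7+8 = 36.

36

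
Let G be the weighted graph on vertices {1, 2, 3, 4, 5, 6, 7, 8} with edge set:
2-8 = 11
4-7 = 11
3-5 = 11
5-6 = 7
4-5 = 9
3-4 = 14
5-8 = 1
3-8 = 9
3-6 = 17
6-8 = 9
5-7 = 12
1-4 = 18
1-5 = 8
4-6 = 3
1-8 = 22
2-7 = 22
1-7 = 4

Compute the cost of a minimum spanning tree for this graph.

Kruskal's algorithm — process edges by increasing weight (ties by edge label):
5-8 (1): add — endpoints in different components.
4-6 (3): add — endpoints in different components.
1-7 (4): add — endpoints in different components.
5-6 (7): add — endpoints in different components.
1-5 (8): add — endpoints in different components.
3-8 (9): add — endpoints in different components.
4-5 (9): skip — 4 and 5 already connected.
6-8 (9): skip — 6 and 8 already connected.
2-8 (11): add — endpoints in different components.
MST edges: 5-8, 4-6, 1-7, 5-6, 1-5, 3-8, 2-8; total weight 1+3+4+7+8+9+11 = 43.

43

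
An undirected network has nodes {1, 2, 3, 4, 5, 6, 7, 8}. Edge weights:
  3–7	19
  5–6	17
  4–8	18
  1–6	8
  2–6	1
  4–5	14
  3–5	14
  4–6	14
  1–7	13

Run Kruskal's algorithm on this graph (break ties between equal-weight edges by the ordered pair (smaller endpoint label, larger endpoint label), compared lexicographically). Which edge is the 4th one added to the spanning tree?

3-5

Kruskal's algorithm — process edges by increasing weight (ties by edge label):
2–6 (1): add — endpoints in different components.
1–6 (8): add — endpoints in different components.
1–7 (13): add — endpoints in different components.
3–5 (14): add — endpoints in different components.
4–5 (14): add — endpoints in different components.
4–6 (14): add — endpoints in different components.
5–6 (17): skip — 5 and 6 already connected.
4–8 (18): add — endpoints in different components.
The 4th edge added is 3–5.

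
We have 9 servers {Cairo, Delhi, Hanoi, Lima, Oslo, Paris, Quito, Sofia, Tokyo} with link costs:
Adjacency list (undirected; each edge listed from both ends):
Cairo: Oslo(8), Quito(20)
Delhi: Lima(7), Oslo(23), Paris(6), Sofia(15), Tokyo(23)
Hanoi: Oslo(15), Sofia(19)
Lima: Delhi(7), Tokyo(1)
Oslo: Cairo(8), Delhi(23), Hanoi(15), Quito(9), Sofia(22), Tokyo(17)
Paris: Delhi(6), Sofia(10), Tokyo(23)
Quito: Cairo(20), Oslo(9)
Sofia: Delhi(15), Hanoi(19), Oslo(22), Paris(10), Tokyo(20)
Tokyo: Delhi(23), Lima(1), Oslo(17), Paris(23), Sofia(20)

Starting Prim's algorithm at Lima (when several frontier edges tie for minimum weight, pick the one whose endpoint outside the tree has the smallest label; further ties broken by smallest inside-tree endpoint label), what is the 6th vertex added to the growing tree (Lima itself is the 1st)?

Prim, starting at Lima.
Step 1: cheapest edge leaving the tree is Lima Tokyo (1); add Tokyo.
Step 2: cheapest edge leaving the tree is Delhi Lima (7); add Delhi.
Step 3: cheapest edge leaving the tree is Delhi Paris (6); add Paris.
Step 4: cheapest edge leaving the tree is Paris Sofia (10); add Sofia.
Step 5: cheapest edge leaving the tree is Oslo Tokyo (17); add Oslo.
Step 6: cheapest edge leaving the tree is Cairo Oslo (8); add Cairo.
Step 7: cheapest edge leaving the tree is Oslo Quito (9); add Quito.
Step 8: cheapest edge leaving the tree is Hanoi Oslo (15); add Hanoi.
Vertex order: Lima, Tokyo, Delhi, Paris, Sofia, Oslo, Cairo, Quito, Hanoi. The 6th vertex is Oslo.

Oslo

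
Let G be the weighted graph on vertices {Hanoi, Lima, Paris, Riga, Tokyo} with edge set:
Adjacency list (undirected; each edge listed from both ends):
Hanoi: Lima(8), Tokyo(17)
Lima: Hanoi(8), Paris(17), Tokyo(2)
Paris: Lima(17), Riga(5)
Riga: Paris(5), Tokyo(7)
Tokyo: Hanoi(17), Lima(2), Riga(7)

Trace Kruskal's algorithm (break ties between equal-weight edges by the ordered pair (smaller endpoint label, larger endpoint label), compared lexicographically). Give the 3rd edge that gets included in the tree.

Kruskal's algorithm — process edges by increasing weight (ties by edge label):
Lima—Tokyo (2): add. Components now {Riga} {Paris} {Hanoi} {Lima,Tokyo}
Paris—Riga (5): add. Components now {Paris,Riga} {Hanoi} {Lima,Tokyo}
Riga—Tokyo (7): add. Components now {Lima,Paris,Riga,Tokyo} {Hanoi}
Hanoi—Lima (8): add. Components now {Hanoi,Lima,Paris,Riga,Tokyo}
The 3rd edge added is Riga—Tokyo.

Riga-Tokyo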